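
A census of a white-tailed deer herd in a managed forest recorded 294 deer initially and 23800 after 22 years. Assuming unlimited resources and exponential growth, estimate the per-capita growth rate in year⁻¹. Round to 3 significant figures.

From N(t) = N₀·e^(rt): e^(r·22) = 23800/294 = 80.952.
r·22 = ln(80.952) = 4.3939, so r = 4.3939/22 = 0.19972.

0.200 per year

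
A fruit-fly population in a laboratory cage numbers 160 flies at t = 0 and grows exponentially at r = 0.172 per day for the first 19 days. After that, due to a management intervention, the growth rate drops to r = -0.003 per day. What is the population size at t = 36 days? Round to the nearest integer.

3993 flies

Phase 1: N(19) = 160·e^(0.172×19) = 160·e^3.268 = 4201.4.
Phase 2 runs for 36 − 19 = 17 days at r = -0.003.
N(36) = 4201.4·e^(-0.003×17) = 4201.4·e^-0.051 = 3992.5.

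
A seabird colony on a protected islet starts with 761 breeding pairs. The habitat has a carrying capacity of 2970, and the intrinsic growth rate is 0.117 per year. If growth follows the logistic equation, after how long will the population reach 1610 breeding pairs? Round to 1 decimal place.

10.6 years

A = (K − N₀)/N₀ = (2970 − 761)/761 = 2.9028.
Solve 2970/(1 + 2.9028·e^(−0.117t)) = 1610: 1 + 2.9028·e^(−0.117t) = 1.8447, so e^(−0.117t) = 0.291006.
−0.117·t = ln(0.291006) = -1.2344, so t = 1.2344/0.117 = 10.551.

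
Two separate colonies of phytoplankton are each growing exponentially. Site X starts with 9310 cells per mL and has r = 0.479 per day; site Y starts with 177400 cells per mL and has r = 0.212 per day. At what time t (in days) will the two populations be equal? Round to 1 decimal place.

11.0 days

Set 9310·e^(0.479t) = 177400·e^(0.212t).
e^((0.479 − 0.212)t) = 177400/9310 → e^(0.267·t) = 19.055.
0.267·t = ln(19.055) = 2.9473, so t = 2.9473/0.267 = 11.039.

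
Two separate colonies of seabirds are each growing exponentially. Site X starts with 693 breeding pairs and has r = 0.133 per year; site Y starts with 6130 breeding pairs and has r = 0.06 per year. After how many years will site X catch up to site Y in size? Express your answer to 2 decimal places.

29.86 years

Set 693·e^(0.133t) = 6130·e^(0.06t).
e^((0.133 − 0.06)t) = 6130/693 → e^(0.073·t) = 8.8456.
0.073·t = ln(8.8456) = 2.1799, so t = 2.1799/0.073 = 29.862.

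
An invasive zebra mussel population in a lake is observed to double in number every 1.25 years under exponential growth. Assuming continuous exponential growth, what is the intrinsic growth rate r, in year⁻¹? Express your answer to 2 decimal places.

0.55 per year

r = ln(2)/t_d = 0.6931/1.25 = 0.55452.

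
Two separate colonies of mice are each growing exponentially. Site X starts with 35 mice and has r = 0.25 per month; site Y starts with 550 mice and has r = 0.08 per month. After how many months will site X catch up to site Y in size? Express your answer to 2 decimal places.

16.20 months

Set 35·e^(0.25t) = 550·e^(0.08t).
e^((0.25 − 0.08)t) = 550/35 → e^(0.17·t) = 15.714.
0.17·t = ln(15.714) = 2.7546, so t = 2.7546/0.17 = 16.203.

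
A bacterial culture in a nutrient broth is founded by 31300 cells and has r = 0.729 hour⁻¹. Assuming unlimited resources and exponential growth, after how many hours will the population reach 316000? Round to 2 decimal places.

3.17 hours

Set N₀·e^(rt) = 316000: e^(0.729·t) = 316000/31300 = 10.096.
0.729·t = ln(10.096) = 2.3121, so t = 2.3121/0.729 = 3.1716.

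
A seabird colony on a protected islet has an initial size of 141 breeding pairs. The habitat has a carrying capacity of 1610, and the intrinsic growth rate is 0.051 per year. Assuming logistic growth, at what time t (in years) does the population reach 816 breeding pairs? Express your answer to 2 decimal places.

A = (K − N₀)/N₀ = (1610 − 141)/141 = 10.418.
Solve 1610/(1 + 10.418·e^(−0.051t)) = 816: 1 + 10.418·e^(−0.051t) = 1.973, so e^(−0.051t) = 0.0933959.
−0.051·t = ln(0.0933959) = -2.3709, so t = 2.3709/0.051 = 46.488.

46.49 years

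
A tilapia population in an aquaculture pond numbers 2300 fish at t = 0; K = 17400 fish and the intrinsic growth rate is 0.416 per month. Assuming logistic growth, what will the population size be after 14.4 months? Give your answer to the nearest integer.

17119 fish

A = (K − N₀)/N₀ = (17400 − 2300)/2300 = 6.5652.
N(t) = K/(1 + A·e^(−rt)) = 17400/(1 + 6.5652×e^(−0.416×14.4)).
e^(−5.99) = 0.0025027; denominator = 1 + 6.5652×0.0025027 = 1.0164.
N = 17400/1.0164 = 17118.7.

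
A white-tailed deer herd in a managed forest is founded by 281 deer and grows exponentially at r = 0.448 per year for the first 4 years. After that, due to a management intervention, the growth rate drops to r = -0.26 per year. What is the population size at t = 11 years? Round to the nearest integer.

273 deer

Phase 1: N(4) = 281·e^(0.448×4) = 281·e^1.792 = 1686.41.
Phase 2 runs for 11 − 4 = 7 years at r = -0.26.
N(11) = 1686.41·e^(-0.26×7) = 1686.41·e^-1.82 = 273.241.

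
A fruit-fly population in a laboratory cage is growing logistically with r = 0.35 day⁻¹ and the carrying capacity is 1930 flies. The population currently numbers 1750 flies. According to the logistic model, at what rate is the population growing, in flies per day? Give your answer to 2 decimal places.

dN/dt = rN(1 − N/K) = 0.35 × 1750 × (1 − 1750/1930).
1 − 1750/1930 = 0.093264; dN/dt = 0.35 × 1750 × 0.093264 = 57.124.

57.12 flies per day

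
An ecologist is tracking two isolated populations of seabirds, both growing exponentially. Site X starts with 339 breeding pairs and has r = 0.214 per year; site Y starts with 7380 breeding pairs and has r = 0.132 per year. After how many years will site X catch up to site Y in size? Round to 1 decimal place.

37.6 years

Set 339·e^(0.214t) = 7380·e^(0.132t).
e^((0.214 − 0.132)t) = 7380/339 → e^(0.082·t) = 21.77.
0.082·t = ln(21.77) = 3.0805, so t = 3.0805/0.082 = 37.567.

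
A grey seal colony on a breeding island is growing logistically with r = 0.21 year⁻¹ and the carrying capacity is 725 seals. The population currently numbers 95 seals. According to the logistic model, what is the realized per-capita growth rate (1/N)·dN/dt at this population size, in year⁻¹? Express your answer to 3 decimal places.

(1/N)·dN/dt = r(1 − N/K) = 0.21 × (1 − 95/725).
= 0.21 × 0.86897 = 0.18248.

0.182 per year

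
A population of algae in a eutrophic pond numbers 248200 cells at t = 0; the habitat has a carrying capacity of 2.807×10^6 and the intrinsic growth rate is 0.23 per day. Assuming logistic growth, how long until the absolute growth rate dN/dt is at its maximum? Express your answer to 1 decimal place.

Logistic growth is fastest at N = K/2 = 1.4035×10^6.
A = (K − N₀)/N₀ = 10.309. Set K/(1 + A·e^(−rt)) = K/2 → A·e^(−rt) = 1.
e^(−0.23t) = 1/10.309 = 0.0969986, so t = ln(10.309)/0.23 = 2.3331/0.23 = 10.144.

10.1 days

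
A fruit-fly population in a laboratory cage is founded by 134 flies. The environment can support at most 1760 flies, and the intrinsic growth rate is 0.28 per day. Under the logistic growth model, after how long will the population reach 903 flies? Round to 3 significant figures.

9.10 days

A = (K − N₀)/N₀ = (1760 − 134)/134 = 12.134.
Solve 1760/(1 + 12.134·e^(−0.28t)) = 903: 1 + 12.134·e^(−0.28t) = 1.9491, so e^(−0.28t) = 0.0782127.
−0.28·t = ln(0.0782127) = -2.5483, so t = 2.5483/0.28 = 9.1012.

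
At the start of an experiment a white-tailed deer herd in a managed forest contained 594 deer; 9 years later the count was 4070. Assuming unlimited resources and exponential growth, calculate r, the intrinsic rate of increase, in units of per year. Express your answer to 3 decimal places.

0.214 per year

From N(t) = N₀·e^(rt): e^(r·9) = 4070/594 = 6.8519.
r·9 = ln(6.8519) = 1.9245, so r = 1.9245/9 = 0.21384.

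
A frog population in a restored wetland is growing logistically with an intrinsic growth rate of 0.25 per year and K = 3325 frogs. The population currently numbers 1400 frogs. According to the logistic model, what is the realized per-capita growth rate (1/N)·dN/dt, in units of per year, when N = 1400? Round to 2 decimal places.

(1/N)·dN/dt = r(1 − N/K) = 0.25 × (1 − 1400/3325).
= 0.25 × 0.57895 = 0.14474.

0.14 per year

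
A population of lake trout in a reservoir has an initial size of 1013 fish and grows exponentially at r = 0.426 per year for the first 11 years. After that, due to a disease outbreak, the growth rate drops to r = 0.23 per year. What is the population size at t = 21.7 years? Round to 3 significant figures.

1290000 fish

Phase 1: N(11) = 1013·e^(0.426×11) = 1013·e^4.686 = 109828.
Phase 2 runs for 21.7 − 11 = 10.7 years at r = 0.23.
N(21.7) = 109828·e^(0.23×10.7) = 109828·e^2.461 = 1.286803×10^6.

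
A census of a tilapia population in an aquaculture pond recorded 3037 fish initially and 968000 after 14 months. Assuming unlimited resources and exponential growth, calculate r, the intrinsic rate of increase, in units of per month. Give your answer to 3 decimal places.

0.412 per month

From N(t) = N₀·e^(rt): e^(r·14) = 968000/3037 = 318.74.
r·14 = ln(318.74) = 5.7644, so r = 5.7644/14 = 0.41174.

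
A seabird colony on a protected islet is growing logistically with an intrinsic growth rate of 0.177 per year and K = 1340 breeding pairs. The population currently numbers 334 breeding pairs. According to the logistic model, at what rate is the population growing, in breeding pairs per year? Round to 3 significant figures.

44.4 breeding pairs per year

dN/dt = rN(1 − N/K) = 0.177 × 334 × (1 − 334/1340).
1 − 334/1340 = 0.75075; dN/dt = 0.177 × 334 × 0.75075 = 44.383.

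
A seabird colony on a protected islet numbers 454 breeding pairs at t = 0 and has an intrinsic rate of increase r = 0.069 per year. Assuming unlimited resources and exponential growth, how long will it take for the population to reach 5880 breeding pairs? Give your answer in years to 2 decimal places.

Set N₀·e^(rt) = 5880: e^(0.069·t) = 5880/454 = 12.952.
0.069·t = ln(12.952) = 2.5612, so t = 2.5612/0.069 = 37.119.

37.12 years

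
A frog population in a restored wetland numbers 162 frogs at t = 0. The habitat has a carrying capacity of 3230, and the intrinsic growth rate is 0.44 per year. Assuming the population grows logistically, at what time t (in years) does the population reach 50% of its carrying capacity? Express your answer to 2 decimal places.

A = (K − N₀)/N₀ = (3230 − 162)/162 = 18.938.
Solve 3230/(1 + 18.938·e^(−0.44t)) = 1615: 1 + 18.938·e^(−0.44t) = 2, so e^(−0.44t) = 0.0528031.
−0.44·t = ln(0.0528031) = -2.9412, so t = 2.9412/0.44 = 6.6845.

6.68 years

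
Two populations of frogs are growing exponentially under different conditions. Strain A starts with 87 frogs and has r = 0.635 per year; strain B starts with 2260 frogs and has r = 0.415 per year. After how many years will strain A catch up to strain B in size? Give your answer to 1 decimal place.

14.8 years

Set 87·e^(0.635t) = 2260·e^(0.415t).
e^((0.635 − 0.415)t) = 2260/87 → e^(0.22·t) = 25.977.
0.22·t = ln(25.977) = 3.2572, so t = 3.2572/0.22 = 14.806.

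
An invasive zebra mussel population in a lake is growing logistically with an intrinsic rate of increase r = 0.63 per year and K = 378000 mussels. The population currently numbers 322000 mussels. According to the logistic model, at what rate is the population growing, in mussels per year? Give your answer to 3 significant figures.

30100 mussels per year

dN/dt = rN(1 − N/K) = 0.63 × 322000 × (1 − 322000/378000).
1 − 322000/378000 = 0.14815; dN/dt = 0.63 × 322000 × 0.14815 = 30053.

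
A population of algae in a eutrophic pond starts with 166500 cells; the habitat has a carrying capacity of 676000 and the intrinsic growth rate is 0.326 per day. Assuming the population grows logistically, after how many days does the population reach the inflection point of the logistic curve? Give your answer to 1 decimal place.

Logistic growth is fastest at N = K/2 = 338000.
A = (K − N₀)/N₀ = 3.0601. Set K/(1 + A·e^(−rt)) = K/2 → A·e^(−rt) = 1.
e^(−0.326t) = 1/3.0601 = 0.326791, so t = ln(3.0601)/0.326 = 1.1184/0.326 = 3.4308.

3.4 days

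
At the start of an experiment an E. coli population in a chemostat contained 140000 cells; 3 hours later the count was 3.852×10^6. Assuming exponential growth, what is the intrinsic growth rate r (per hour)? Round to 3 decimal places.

From N(t) = N₀·e^(rt): e^(r·3) = 3.852×10^6/140000 = 27.514.
r·3 = ln(27.514) = 3.3147, so r = 3.3147/3 = 1.1049.

1.105 per hour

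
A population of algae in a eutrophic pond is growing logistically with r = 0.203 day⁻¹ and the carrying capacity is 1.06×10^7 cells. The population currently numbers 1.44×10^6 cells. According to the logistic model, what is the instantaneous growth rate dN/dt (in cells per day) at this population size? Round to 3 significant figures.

253000 cells per day

dN/dt = rN(1 − N/K) = 0.203 × 1.44×10^6 × (1 − 1.44×10^6/1.06×10^7).
1 − 1.44×10^6/1.06×10^7 = 0.86415; dN/dt = 0.203 × 1.44×10^6 × 0.86415 = 2.52609×10^5.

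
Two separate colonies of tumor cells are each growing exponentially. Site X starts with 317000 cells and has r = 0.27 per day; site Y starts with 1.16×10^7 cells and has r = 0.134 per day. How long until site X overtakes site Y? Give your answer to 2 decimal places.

Set 317000·e^(0.27t) = 1.16×10^7·e^(0.134t).
e^((0.27 − 0.134)t) = 1.16×10^7/317000 → e^(0.136·t) = 36.593.
0.136·t = ln(36.593) = 3.5999, so t = 3.5999/0.136 = 26.47.

26.47 days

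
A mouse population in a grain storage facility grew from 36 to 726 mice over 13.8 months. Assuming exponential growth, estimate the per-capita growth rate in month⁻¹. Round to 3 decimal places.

From N(t) = N₀·e^(rt): e^(r·13.8) = 726/36 = 20.167.
r·13.8 = ln(20.167) = 3.004, so r = 3.004/13.8 = 0.21768.

0.218 per month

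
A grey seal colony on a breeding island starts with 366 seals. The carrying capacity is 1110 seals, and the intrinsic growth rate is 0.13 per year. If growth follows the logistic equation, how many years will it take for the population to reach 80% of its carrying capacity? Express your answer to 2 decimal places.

16.12 years

A = (K − N₀)/N₀ = (1110 − 366)/366 = 2.0328.
Solve 1110/(1 + 2.0328·e^(−0.13t)) = 888: 1 + 2.0328·e^(−0.13t) = 1.25, so e^(−0.13t) = 0.122984.
−0.13·t = ln(0.122984) = -2.0957, so t = 2.0957/0.13 = 16.121.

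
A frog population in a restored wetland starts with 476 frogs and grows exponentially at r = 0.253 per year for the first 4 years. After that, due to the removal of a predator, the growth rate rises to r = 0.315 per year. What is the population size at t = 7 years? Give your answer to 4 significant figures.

Phase 1: N(4) = 476·e^(0.253×4) = 476·e^1.012 = 1309.52.
Phase 2 runs for 7 − 4 = 3 years at r = 0.315.
N(7) = 1309.52·e^(0.315×3) = 1309.52·e^0.945 = 3369.16.

3369 frogs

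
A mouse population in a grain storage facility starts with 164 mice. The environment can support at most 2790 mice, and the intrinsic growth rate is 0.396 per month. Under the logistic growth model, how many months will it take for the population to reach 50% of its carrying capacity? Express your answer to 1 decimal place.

A = (K − N₀)/N₀ = (2790 − 164)/164 = 16.012.
Solve 2790/(1 + 16.012·e^(−0.396t)) = 1395: 1 + 16.012·e^(−0.396t) = 2, so e^(−0.396t) = 0.0624524.
−0.396·t = ln(0.0624524) = -2.7734, so t = 2.7734/0.396 = 7.0034.

7.0 months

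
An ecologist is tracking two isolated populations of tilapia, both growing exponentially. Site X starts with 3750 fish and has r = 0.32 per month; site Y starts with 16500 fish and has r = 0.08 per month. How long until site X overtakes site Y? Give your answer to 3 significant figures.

Set 3750·e^(0.32t) = 16500·e^(0.08t).
e^((0.32 − 0.08)t) = 16500/3750 → e^(0.24·t) = 4.4.
0.24·t = ln(4.4) = 1.4816, so t = 1.4816/0.24 = 6.1734.

6.17 months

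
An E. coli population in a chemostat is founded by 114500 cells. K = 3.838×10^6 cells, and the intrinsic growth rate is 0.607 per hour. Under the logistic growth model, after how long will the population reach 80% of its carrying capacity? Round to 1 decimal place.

8.0 hours

A = (K − N₀)/N₀ = (3.838×10^6 − 114500)/114500 = 32.52.
Solve 3.838×10^6/(1 + 32.52·e^(−0.607t)) = 3.0704×10^6: 1 + 32.52·e^(−0.607t) = 1.25, so e^(−0.607t) = 0.00768766.
−0.607·t = ln(0.00768766) = -4.8681, so t = 4.8681/0.607 = 8.02.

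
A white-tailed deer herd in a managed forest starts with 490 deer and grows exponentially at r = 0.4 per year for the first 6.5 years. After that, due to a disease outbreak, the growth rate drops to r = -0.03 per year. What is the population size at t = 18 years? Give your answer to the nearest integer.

Phase 1: N(6.5) = 490·e^(0.4×6.5) = 490·e^2.6 = 6597.23.
Phase 2 runs for 18 − 6.5 = 11.5 years at r = -0.03.
N(18) = 6597.23·e^(-0.03×11.5) = 6597.23·e^-0.345 = 4672.29.

4672 deer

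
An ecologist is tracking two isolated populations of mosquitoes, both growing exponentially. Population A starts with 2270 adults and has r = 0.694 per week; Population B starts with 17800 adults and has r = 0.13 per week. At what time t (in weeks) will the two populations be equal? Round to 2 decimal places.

3.65 weeks

Set 2270·e^(0.694t) = 17800·e^(0.13t).
e^((0.694 − 0.13)t) = 17800/2270 → e^(0.564·t) = 7.8414.
0.564·t = ln(7.8414) = 2.0594, so t = 2.0594/0.564 = 3.6515.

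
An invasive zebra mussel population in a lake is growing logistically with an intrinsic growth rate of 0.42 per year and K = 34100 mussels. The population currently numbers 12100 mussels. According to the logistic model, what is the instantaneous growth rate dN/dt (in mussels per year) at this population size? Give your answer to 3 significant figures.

dN/dt = rN(1 − N/K) = 0.42 × 12100 × (1 − 12100/34100).
1 − 12100/34100 = 0.64516; dN/dt = 0.42 × 12100 × 0.64516 = 3278.7.

3280 mussels per year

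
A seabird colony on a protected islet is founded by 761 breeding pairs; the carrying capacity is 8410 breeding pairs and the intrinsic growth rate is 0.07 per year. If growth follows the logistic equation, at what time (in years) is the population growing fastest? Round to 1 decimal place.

Logistic growth is fastest at N = K/2 = 4205.
A = (K − N₀)/N₀ = 10.051. Set K/(1 + A·e^(−rt)) = K/2 → A·e^(−rt) = 1.
e^(−0.07t) = 1/10.051 = 0.0994901, so t = ln(10.051)/0.07 = 2.3077/0.07 = 32.967.

33.0 years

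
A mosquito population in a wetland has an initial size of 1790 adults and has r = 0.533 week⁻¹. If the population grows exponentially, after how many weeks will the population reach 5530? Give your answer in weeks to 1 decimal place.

2.1 weeks

Set N₀·e^(rt) = 5530: e^(0.533·t) = 5530/1790 = 3.0894.
0.533·t = ln(3.0894) = 1.128, so t = 1.128/0.533 = 2.1163.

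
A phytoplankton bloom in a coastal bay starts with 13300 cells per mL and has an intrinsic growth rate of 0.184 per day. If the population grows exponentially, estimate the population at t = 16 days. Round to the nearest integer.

N(t) = N₀·e^(rt) = 13300 × e^(0.184×16) = 13300 × e^2.944.
e^2.944 ≈ 18.992, so N ≈ 13300 × 18.992 = 252589.

252589 cells per mL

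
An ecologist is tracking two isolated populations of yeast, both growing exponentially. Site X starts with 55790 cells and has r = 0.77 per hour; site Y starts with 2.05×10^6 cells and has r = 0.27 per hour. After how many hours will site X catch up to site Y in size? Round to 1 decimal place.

Set 55790·e^(0.77t) = 2.05×10^6·e^(0.27t).
e^((0.77 − 0.27)t) = 2.05×10^6/55790 → e^(0.5·t) = 36.745.
0.5·t = ln(36.745) = 3.604, so t = 3.604/0.5 = 7.208.

7.2 hours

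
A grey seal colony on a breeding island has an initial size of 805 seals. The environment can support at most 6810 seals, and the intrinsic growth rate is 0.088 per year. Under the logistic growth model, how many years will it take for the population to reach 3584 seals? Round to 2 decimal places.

A = (K − N₀)/N₀ = (6810 − 805)/805 = 7.4596.
Solve 6810/(1 + 7.4596·e^(−0.088t)) = 3584: 1 + 7.4596·e^(−0.088t) = 1.9001, so e^(−0.088t) = 0.120664.
−0.088·t = ln(0.120664) = -2.1147, so t = 2.1147/0.088 = 24.031.

24.03 years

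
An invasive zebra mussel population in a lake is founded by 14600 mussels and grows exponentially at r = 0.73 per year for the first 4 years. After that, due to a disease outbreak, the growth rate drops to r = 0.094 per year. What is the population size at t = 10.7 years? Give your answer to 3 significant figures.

Phase 1: N(4) = 14600·e^(0.73×4) = 14600·e^2.92 = 270703.
Phase 2 runs for 10.7 − 4 = 6.7 years at r = 0.094.
N(10.7) = 270703·e^(0.094×6.7) = 270703·e^0.6298 = 508173.

508000 mussels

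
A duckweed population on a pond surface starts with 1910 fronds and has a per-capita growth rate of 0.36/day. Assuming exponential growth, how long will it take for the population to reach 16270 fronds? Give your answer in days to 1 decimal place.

6.0 days

Set N₀·e^(rt) = 16270: e^(0.36·t) = 16270/1910 = 8.5183.
0.36·t = ln(8.5183) = 2.1422, so t = 2.1422/0.36 = 5.9506.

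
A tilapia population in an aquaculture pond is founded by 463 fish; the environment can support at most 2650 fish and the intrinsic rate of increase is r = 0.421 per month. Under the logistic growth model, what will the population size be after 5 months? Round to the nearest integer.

1682 fish

A = (K − N₀)/N₀ = (2650 − 463)/463 = 4.7235.
N(t) = K/(1 + A·e^(−rt)) = 2650/(1 + 4.7235×e^(−0.421×5)).
e^(−2.105) = 0.12185; denominator = 1 + 4.7235×0.12185 = 1.5755.
N = 2650/1.5755 = 1681.96.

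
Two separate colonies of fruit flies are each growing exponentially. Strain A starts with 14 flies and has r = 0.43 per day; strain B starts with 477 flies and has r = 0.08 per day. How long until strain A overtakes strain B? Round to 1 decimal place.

10.1 days

Set 14·e^(0.43t) = 477·e^(0.08t).
e^((0.43 − 0.08)t) = 477/14 → e^(0.35·t) = 34.071.
0.35·t = ln(34.071) = 3.5285, so t = 3.5285/0.35 = 10.081.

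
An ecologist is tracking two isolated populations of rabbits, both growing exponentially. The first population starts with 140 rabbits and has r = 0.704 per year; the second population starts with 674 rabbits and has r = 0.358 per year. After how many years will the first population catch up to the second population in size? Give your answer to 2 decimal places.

Set 140·e^(0.704t) = 674·e^(0.358t).
e^((0.704 − 0.358)t) = 674/140 → e^(0.346·t) = 4.8143.
0.346·t = ln(4.8143) = 1.5716, so t = 1.5716/0.346 = 4.5422.

4.54 years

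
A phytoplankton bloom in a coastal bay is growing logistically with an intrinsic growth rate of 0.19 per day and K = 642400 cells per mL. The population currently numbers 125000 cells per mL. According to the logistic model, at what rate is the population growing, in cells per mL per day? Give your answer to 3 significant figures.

dN/dt = rN(1 − N/K) = 0.19 × 125000 × (1 − 125000/642400).
1 − 125000/642400 = 0.80542; dN/dt = 0.19 × 125000 × 0.80542 = 19129.

19100 cells per mL per day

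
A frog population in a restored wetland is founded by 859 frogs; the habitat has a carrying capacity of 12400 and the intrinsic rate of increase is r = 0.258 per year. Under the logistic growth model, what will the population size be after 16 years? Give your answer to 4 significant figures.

10190 frogs

A = (K − N₀)/N₀ = (12400 − 859)/859 = 13.435.
N(t) = K/(1 + A·e^(−rt)) = 12400/(1 + 13.435×e^(−0.258×16)).
e^(−4.128) = 0.016115; denominator = 1 + 13.435×0.016115 = 1.2165.
N = 12400/1.2165 = 10193.1.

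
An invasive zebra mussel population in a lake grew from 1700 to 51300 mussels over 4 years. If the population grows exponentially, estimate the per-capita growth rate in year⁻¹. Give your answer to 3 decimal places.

From N(t) = N₀·e^(rt): e^(r·4) = 51300/1700 = 30.176.
r·4 = ln(30.176) = 3.4071, so r = 3.4071/4 = 0.85177.

0.852 per year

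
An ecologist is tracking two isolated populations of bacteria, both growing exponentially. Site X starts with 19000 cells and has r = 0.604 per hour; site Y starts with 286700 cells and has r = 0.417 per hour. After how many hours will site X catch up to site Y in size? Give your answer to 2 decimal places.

Set 19000·e^(0.604t) = 286700·e^(0.417t).
e^((0.604 − 0.417)t) = 286700/19000 → e^(0.187·t) = 15.089.
0.187·t = ln(15.089) = 2.714, so t = 2.714/0.187 = 14.513.

14.51 hours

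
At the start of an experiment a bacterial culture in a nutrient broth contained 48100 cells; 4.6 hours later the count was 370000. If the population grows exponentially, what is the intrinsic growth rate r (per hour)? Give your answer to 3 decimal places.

From N(t) = N₀·e^(rt): e^(r·4.6) = 370000/48100 = 7.6923.
r·4.6 = ln(7.6923) = 2.0402, so r = 2.0402/4.6 = 0.44353.

0.444 per hour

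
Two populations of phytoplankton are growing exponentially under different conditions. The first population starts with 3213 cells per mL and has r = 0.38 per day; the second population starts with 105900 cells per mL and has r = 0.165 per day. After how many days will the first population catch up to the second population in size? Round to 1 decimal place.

16.3 days

Set 3213·e^(0.38t) = 105900·e^(0.165t).
e^((0.38 − 0.165)t) = 105900/3213 → e^(0.215·t) = 32.96.
0.215·t = ln(32.96) = 3.4953, so t = 3.4953/0.215 = 16.257.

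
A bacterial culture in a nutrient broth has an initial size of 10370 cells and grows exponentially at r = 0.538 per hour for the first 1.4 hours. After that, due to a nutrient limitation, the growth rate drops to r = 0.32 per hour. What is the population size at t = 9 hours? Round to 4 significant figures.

Phase 1: N(1.4) = 10370·e^(0.538×1.4) = 10370·e^0.7532 = 22023.7.
Phase 2 runs for 9 − 1.4 = 7.6 hours at r = 0.32.
N(9) = 22023.7·e^(0.32×7.6) = 22023.7·e^2.432 = 250665.

250700 cells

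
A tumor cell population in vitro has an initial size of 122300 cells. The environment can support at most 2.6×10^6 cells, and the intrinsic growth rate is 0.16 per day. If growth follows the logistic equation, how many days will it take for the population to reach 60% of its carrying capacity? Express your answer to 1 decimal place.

A = (K − N₀)/N₀ = (2.6×10^6 − 122300)/122300 = 20.259.
Solve 2.6×10^6/(1 + 20.259·e^(−0.16t)) = 1.56×10^6: 1 + 20.259·e^(−0.16t) = 1.6667, so e^(−0.16t) = 0.0329069.
−0.16·t = ln(0.0329069) = -3.4141, so t = 3.4141/0.16 = 21.338.

21.3 days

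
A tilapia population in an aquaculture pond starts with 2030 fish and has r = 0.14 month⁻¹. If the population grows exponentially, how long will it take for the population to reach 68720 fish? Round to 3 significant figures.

Set N₀·e^(rt) = 68720: e^(0.14·t) = 68720/2030 = 33.852.
0.14·t = ln(33.852) = 3.522, so t = 3.522/0.14 = 25.157.

25.2 months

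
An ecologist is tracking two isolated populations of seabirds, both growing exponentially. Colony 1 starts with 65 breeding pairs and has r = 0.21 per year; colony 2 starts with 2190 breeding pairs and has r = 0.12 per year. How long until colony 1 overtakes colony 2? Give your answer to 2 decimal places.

Set 65·e^(0.21t) = 2190·e^(0.12t).
e^((0.21 − 0.12)t) = 2190/65 → e^(0.09·t) = 33.692.
0.09·t = ln(33.692) = 3.5173, so t = 3.5173/0.09 = 39.081.

39.08 years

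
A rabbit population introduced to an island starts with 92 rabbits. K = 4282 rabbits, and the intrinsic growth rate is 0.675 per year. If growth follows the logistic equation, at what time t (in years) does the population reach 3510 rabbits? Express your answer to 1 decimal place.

7.9 years

A = (K − N₀)/N₀ = (4282 − 92)/92 = 45.543.
Solve 4282/(1 + 45.543·e^(−0.675t)) = 3510: 1 + 45.543·e^(−0.675t) = 1.2199, so e^(−0.675t) = 0.0048293.
−0.675·t = ln(0.0048293) = -5.3331, so t = 5.3331/0.675 = 7.9008.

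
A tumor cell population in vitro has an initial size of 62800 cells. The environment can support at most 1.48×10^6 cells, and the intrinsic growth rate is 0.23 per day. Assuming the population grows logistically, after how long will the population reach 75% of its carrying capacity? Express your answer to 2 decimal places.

18.33 days

A = (K − N₀)/N₀ = (1.48×10^6 − 62800)/62800 = 22.567.
Solve 1.48×10^6/(1 + 22.567·e^(−0.23t)) = 1.11×10^6: 1 + 22.567·e^(−0.23t) = 1.3333, so e^(−0.23t) = 0.0147709.
−0.23·t = ln(0.0147709) = -4.2151, so t = 4.2151/0.23 = 18.327.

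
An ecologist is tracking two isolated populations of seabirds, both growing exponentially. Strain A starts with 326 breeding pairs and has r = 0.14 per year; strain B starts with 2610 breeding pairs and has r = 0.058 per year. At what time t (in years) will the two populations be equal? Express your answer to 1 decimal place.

25.4 years

Set 326·e^(0.14t) = 2610·e^(0.058t).
e^((0.14 − 0.058)t) = 2610/326 → e^(0.082·t) = 8.0061.
0.082·t = ln(8.0061) = 2.0802, so t = 2.0802/0.082 = 25.368.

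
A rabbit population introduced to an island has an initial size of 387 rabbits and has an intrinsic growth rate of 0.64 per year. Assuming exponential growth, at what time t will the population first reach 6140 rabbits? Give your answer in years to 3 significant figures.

4.32 years

Set N₀·e^(rt) = 6140: e^(0.64·t) = 6140/387 = 15.866.
0.64·t = ln(15.866) = 2.7642, so t = 2.7642/0.64 = 4.319.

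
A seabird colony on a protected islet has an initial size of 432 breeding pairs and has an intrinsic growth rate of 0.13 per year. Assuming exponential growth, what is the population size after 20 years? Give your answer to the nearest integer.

5816 breeding pairs

N(t) = N₀·e^(rt) = 432 × e^(0.13×20) = 432 × e^2.6.
e^2.6 ≈ 13.464, so N ≈ 432 × 13.464 = 5816.33.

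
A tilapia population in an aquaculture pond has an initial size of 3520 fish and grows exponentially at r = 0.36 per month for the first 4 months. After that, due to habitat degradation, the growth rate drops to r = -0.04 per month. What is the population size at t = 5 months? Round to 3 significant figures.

Phase 1: N(4) = 3520·e^(0.36×4) = 3520·e^1.44 = 14856.8.
Phase 2 runs for 5 − 4 = 1 months at r = -0.04.
N(5) = 14856.8·e^(-0.04×1) = 14856.8·e^-0.04 = 14274.3.

14300 fish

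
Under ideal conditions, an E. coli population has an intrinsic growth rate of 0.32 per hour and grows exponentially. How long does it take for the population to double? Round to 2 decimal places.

2.17 hours

Doubling time t_d = ln(2)/r = 0.6931/0.32 = 2.1661.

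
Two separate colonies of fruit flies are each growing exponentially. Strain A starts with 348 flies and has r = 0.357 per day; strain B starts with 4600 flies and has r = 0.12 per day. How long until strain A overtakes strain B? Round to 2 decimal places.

10.89 days

Set 348·e^(0.357t) = 4600·e^(0.12t).
e^((0.357 − 0.12)t) = 4600/348 → e^(0.237·t) = 13.218.
0.237·t = ln(13.218) = 2.5816, so t = 2.5816/0.237 = 10.893.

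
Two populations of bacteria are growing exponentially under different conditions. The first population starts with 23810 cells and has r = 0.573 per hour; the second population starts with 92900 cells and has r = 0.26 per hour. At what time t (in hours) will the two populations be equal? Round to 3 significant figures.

Set 23810·e^(0.573t) = 92900·e^(0.26t).
e^((0.573 − 0.26)t) = 92900/23810 → e^(0.313·t) = 3.9017.
0.313·t = ln(3.9017) = 1.3614, so t = 1.3614/0.313 = 4.3496.

4.35 hours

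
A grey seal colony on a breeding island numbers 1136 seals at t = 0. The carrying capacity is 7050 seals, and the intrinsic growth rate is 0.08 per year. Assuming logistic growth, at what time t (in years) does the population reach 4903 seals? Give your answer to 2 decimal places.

A = (K − N₀)/N₀ = (7050 − 1136)/1136 = 5.206.
Solve 7050/(1 + 5.206·e^(−0.08t)) = 4903: 1 + 5.206·e^(−0.08t) = 1.4379, so e^(−0.08t) = 0.0841138.
−0.08·t = ln(0.0841138) = -2.4756, so t = 2.4756/0.08 = 30.945.

30.94 years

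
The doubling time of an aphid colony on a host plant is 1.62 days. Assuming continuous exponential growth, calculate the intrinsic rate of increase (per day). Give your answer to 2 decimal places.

0.43 per day

r = ln(2)/t_d = 0.6931/1.62 = 0.42787.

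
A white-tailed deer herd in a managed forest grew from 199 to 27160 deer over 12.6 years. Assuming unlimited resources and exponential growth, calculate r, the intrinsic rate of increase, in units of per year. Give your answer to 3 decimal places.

From N(t) = N₀·e^(rt): e^(r·12.6) = 27160/199 = 136.48.
r·12.6 = ln(136.48) = 4.9162, so r = 4.9162/12.6 = 0.39017.

0.390 per year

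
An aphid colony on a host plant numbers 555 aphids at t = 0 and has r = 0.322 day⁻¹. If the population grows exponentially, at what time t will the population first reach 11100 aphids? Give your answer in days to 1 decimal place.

Set N₀·e^(rt) = 11100: e^(0.322·t) = 11100/555 = 20.
0.322·t = ln(20) = 2.9957, so t = 2.9957/0.322 = 9.3035.

9.3 days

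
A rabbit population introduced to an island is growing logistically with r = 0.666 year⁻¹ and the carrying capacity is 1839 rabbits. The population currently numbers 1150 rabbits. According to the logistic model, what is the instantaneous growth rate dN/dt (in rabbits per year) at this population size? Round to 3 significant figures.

dN/dt = rN(1 − N/K) = 0.666 × 1150 × (1 − 1150/1839).
1 − 1150/1839 = 0.37466; dN/dt = 0.666 × 1150 × 0.37466 = 286.95.

287 rabbits per year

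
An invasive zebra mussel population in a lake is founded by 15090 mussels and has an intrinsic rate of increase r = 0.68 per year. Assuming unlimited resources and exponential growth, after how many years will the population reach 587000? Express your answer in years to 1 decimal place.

Set N₀·e^(rt) = 587000: e^(0.68·t) = 587000/15090 = 38.9.
0.68·t = ln(38.9) = 3.661, so t = 3.661/0.68 = 5.3838.

5.4 years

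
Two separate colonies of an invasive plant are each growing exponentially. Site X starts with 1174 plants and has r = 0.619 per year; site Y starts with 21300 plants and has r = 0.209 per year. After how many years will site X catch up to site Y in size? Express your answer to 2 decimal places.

7.07 years

Set 1174·e^(0.619t) = 21300·e^(0.209t).
e^((0.619 − 0.209)t) = 21300/1174 → e^(0.41·t) = 18.143.
0.41·t = ln(18.143) = 2.8983, so t = 2.8983/0.41 = 7.069.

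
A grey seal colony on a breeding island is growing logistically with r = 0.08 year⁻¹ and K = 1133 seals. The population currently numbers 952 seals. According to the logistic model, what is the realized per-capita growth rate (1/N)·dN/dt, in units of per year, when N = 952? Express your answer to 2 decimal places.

(1/N)·dN/dt = r(1 − N/K) = 0.08 × (1 − 952/1133).
= 0.08 × 0.15975 = 0.01278.

0.01 per year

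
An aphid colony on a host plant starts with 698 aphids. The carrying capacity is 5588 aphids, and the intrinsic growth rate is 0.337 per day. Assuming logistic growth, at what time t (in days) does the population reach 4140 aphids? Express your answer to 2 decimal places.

8.89 days

A = (K − N₀)/N₀ = (5588 − 698)/698 = 7.0057.
Solve 5588/(1 + 7.0057·e^(−0.337t)) = 4140: 1 + 7.0057·e^(−0.337t) = 1.3498, so e^(−0.337t) = 0.0499246.
−0.337·t = ln(0.0499246) = -2.9972, so t = 2.9972/0.337 = 8.8939.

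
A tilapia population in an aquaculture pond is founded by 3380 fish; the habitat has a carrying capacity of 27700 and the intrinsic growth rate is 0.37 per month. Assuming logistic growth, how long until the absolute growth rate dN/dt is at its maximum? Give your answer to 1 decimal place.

Logistic growth is fastest at N = K/2 = 13850.
A = (K − N₀)/N₀ = 7.1953. Set K/(1 + A·e^(−rt)) = K/2 → A·e^(−rt) = 1.
e^(−0.37t) = 1/7.1953 = 0.13898, so t = ln(7.1953)/0.37 = 1.9734/0.37 = 5.3336.

5.3 months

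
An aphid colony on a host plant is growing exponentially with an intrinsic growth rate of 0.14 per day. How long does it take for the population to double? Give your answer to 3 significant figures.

Doubling time t_d = ln(2)/r = 0.6931/0.14 = 4.9511.

4.95 days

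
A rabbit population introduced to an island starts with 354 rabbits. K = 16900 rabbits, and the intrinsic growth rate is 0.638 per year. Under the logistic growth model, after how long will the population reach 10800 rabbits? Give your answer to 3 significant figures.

A = (K − N₀)/N₀ = (16900 − 354)/354 = 46.74.
Solve 16900/(1 + 46.74·e^(−0.638t)) = 10800: 1 + 46.74·e^(−0.638t) = 1.5648, so e^(−0.638t) = 0.0120842.
−0.638·t = ln(0.0120842) = -4.4159, so t = 4.4159/0.638 = 6.9214.

6.92 years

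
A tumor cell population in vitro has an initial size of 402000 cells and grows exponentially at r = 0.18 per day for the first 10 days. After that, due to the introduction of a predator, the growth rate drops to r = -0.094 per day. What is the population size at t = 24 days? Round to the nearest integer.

652266 cells

Phase 1: N(10) = 402000·e^(0.18×10) = 402000·e^1.8 = 2.431958×10^6.
Phase 2 runs for 24 − 10 = 14 days at r = -0.094.
N(24) = 2.431958×10^6·e^(-0.094×14) = 2.431958×10^6·e^-1.316 = 652266.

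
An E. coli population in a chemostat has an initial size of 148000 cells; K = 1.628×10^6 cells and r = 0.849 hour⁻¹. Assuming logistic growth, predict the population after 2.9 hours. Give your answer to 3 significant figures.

879000 cells

A = (K − N₀)/N₀ = (1.628×10^6 − 148000)/148000 = 10.
N(t) = K/(1 + A·e^(−rt)) = 1.628×10^6/(1 + 10×e^(−0.849×2.9)).
e^(−2.462) = 0.085256; denominator = 1 + 10×0.085256 = 1.8526.
N = 1.628×10^6/1.8526 = 878785.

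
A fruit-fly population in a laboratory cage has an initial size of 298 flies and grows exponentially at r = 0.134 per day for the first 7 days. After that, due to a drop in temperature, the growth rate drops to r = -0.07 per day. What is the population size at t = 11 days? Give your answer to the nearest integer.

Phase 1: N(7) = 298·e^(0.134×7) = 298·e^0.938 = 761.35.
Phase 2 runs for 11 − 7 = 4 days at r = -0.07.
N(11) = 761.35·e^(-0.07×4) = 761.35·e^-0.28 = 575.416.

575 flies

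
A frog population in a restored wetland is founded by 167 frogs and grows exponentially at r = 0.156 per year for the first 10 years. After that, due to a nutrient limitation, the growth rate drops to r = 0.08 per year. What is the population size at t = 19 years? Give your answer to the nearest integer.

1633 frogs

Phase 1: N(10) = 167·e^(0.156×10) = 167·e^1.56 = 794.723.
Phase 2 runs for 19 − 10 = 9 years at r = 0.08.
N(19) = 794.723·e^(0.08×9) = 794.723·e^0.72 = 1632.71.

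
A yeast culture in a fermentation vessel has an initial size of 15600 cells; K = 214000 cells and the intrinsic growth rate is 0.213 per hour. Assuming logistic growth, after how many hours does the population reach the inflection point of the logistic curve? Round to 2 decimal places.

Logistic growth is fastest at N = K/2 = 107000.
A = (K − N₀)/N₀ = 12.718. Set K/(1 + A·e^(−rt)) = K/2 → A·e^(−rt) = 1.
e^(−0.213t) = 1/12.718 = 0.078629, so t = ln(12.718)/0.213 = 2.543/0.213 = 11.939.

11.94 hours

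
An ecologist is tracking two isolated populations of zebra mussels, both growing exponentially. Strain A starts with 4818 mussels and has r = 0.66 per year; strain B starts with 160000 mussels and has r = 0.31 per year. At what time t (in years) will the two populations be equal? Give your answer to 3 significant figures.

10.0 years

Set 4818·e^(0.66t) = 160000·e^(0.31t).
e^((0.66 − 0.31)t) = 160000/4818 → e^(0.35·t) = 33.209.
0.35·t = ln(33.209) = 3.5028, so t = 3.5028/0.35 = 10.008.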